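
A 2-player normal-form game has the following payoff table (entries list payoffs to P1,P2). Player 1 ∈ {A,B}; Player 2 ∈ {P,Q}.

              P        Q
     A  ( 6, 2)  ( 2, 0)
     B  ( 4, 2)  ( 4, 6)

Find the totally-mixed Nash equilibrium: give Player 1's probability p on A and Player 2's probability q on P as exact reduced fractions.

P1 indiff ⇒ q·6+(1-q)·2 = q·4+(1-q)·4 ⇒ q(2) = (1-q)(2) ⇒ q = 1/2
P2 indiff ⇒ p·2+(1-p)·2 = p·0+(1-p)·6 ⇒ p(2) = (1-p)(4) ⇒ p = 2/3

p=2/3, q=1/2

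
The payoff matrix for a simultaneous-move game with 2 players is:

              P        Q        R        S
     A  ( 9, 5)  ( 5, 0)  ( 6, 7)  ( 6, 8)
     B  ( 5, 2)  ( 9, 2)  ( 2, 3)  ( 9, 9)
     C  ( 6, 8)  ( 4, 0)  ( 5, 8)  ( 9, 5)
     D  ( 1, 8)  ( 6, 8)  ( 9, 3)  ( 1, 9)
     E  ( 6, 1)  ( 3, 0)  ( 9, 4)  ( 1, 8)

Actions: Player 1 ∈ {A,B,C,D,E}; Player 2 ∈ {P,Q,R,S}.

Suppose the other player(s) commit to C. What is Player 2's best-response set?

u_2(P vs C) = 8
u_2(Q vs C) = 0
u_2(R vs C) = 8
u_2(S vs C) = 5
max payoff 8 at {P,R}

P2 best: {P,R}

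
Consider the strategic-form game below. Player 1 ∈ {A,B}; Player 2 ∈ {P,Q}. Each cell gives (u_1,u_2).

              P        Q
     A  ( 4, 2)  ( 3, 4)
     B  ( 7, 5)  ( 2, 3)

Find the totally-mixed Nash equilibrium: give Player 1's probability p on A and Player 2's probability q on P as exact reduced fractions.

(p,q) = (1/2, 1/4)

P1 indiff ⇒ q·4+(1-q)·3 = q·7+(1-q)·2 ⇒ q(-3) = (1-q)(-1) ⇒ q = 1/4
P2 indiff ⇒ p·2+(1-p)·5 = p·4+(1-p)·3 ⇒ p(-2) = (1-p)(-2) ⇒ p = 1/2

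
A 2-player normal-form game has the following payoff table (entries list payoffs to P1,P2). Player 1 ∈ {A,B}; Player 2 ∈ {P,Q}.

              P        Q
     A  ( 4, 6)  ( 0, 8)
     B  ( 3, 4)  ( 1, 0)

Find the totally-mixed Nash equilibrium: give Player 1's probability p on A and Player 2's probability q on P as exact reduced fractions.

P1 indiff ⇒ q·4+(1-q)·0 = q·3+(1-q)·1 ⇒ q(1) = (1-q)(1) ⇒ q = 1/2
P2 indiff ⇒ p·6+(1-p)·4 = p·8+(1-p)·0 ⇒ p(-2) = (1-p)(-4) ⇒ p = 2/3

(p,q) = (2/3, 1/2)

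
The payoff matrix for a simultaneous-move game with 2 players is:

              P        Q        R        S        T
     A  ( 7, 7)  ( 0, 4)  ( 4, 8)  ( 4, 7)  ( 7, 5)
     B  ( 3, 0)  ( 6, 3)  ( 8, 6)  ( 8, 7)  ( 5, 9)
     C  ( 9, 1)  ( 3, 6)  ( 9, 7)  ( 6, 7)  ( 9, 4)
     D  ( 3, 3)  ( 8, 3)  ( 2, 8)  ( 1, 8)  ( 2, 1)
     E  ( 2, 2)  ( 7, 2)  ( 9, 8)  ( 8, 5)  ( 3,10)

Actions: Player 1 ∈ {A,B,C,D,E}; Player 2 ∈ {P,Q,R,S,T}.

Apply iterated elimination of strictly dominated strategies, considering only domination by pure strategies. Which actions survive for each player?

P1 drop A (C beats it: P:9>7 Q:3>0 R:9>4 S:6>4 T:9>7)
P2 drop P (R beats it: B:6>0 C:7>1 D:8>3 E:8>2)
P2 drop Q (R beats it: B:6>3 C:7>6 D:8>3 E:8>2)
P1 drop D (B beats it: R:8>2 S:8>1 T:5>2)
P1→{B,C,E} P2→{R,S,T}

IESDS → P1:{B,C,E} P2:{R,S,T}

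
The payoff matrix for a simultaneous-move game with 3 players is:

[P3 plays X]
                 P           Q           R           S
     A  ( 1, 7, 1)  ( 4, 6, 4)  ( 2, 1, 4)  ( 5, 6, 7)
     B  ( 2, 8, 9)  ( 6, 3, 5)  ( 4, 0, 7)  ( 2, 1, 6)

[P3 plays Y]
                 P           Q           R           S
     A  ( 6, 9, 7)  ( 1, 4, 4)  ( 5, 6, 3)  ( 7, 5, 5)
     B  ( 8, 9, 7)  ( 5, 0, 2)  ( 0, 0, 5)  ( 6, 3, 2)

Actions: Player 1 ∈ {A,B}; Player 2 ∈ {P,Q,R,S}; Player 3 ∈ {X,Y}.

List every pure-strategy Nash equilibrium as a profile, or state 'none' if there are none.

(A,P,X): not NE [P1→B gives 2>1; P3→Y gives 7>1]
(A,P,Y): not NE [P1→B gives 8>6]
(A,Q,X): not NE [P1→B gives 6>4; P2→P gives 7>6]
(A,Q,Y): not NE [P1→B gives 5>1; P2→P gives 9>4]
(A,R,X): not NE [P1→B gives 4>2; P2→P gives 7>1]
(A,R,Y): not NE [P2→P gives 9>6; P3→X gives 4>3]
(A,S,X): not NE [P2→P gives 7>6]
(A,S,Y): not NE [P2→P gives 9>5; P3→X gives 7>5]
(B,P,X): NE
(B,P,Y): not NE [P3→X gives 9>7]
(B,Q,X): not NE [P2→P gives 8>3]
(B,Q,Y): not NE [P2→P gives 9>0; P3→X gives 5>2]
(B,R,X): not NE [P2→P gives 8>0]
(B,R,Y): not NE [P1→A gives 5>0; P2→P gives 9>0; P3→X gives 7>5]
(B,S,X): not NE [P1→A gives 5>2; P2→P gives 8>1]
(B,S,Y): not NE [P1→A gives 7>6; P2→P gives 9>3; P3→X gives 6>2]

NE set: (B,P,X)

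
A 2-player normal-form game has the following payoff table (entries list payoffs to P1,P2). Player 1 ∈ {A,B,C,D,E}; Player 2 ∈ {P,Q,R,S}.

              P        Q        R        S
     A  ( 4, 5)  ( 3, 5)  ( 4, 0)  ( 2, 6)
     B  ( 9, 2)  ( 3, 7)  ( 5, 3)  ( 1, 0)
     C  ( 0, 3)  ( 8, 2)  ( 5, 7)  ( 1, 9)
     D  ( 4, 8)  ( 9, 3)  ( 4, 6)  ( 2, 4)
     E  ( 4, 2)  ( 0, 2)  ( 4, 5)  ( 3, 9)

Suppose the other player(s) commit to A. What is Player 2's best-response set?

u_2(P vs A) = 5
u_2(Q vs A) = 5
u_2(R vs A) = 0
u_2(S vs A) = 6
max payoff 6 at {S}

BR_2 = {S}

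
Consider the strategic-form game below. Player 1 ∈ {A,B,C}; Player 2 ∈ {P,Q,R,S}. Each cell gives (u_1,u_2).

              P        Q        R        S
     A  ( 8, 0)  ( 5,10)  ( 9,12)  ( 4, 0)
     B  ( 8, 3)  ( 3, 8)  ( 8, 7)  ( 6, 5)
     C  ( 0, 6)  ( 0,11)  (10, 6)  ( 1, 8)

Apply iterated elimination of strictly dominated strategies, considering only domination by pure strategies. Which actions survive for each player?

P2 drop P (Q beats it: A:10>0 B:8>3 C:11>6)
P2 drop S (Q beats it: A:10>0 B:8>5 C:11>8)
P1 drop B (A beats it: Q:5>3 R:9>8)
P1→{A,C} P2→{Q,R}

Survivors P1:{A,C} P2:{Q,R}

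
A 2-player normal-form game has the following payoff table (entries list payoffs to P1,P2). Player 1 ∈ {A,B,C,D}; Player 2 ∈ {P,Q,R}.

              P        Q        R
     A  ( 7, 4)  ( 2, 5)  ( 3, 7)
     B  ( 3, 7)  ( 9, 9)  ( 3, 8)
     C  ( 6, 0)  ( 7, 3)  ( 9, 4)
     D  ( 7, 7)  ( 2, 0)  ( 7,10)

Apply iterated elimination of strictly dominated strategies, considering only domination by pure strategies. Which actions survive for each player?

P2 drop P (R beats it: A:7>4 B:8>7 C:4>0 D:10>7)
P1 drop A (C beats it: Q:7>2 R:9>3)
P1 drop D (C beats it: Q:7>2 R:9>7)
P1→{B,C} P2→{Q,R}

Remaining: P1:{B,C} P2:{Q,R}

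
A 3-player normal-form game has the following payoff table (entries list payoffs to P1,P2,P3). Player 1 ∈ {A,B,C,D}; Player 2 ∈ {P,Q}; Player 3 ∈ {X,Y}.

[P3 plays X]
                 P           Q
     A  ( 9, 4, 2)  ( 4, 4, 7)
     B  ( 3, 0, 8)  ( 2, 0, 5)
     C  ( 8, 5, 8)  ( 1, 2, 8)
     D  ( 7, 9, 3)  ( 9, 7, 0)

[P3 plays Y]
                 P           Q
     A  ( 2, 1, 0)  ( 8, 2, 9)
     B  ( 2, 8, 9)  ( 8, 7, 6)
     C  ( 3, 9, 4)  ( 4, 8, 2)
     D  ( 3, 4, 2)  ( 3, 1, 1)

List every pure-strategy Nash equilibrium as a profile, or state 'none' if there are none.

Nash profiles: (A,P,X), (A,Q,Y)

(A,P,X): NE
(A,P,Y): not NE [P1→D gives 3>2; P2→Q gives 2>1; P3→X gives 2>0]
(A,Q,X): not NE [P1→D gives 9>4; P3→Y gives 9>7]
(A,Q,Y): NE
(B,P,X): not NE [P1→A gives 9>3; P3→Y gives 9>8]
(B,P,Y): not NE [P1→D gives 3>2]
(B,Q,X): not NE [P1→D gives 9>2; P3→Y gives 6>5]
(B,Q,Y): not NE [P2→P gives 8>7]
(C,P,X): not NE [P1→A gives 9>8]
(C,P,Y): not NE [P3→X gives 8>4]
(C,Q,X): not NE [P1→D gives 9>1; P2→P gives 5>2]
(C,Q,Y): not NE [P1→B gives 8>4; P2→P gives 9>8; P3→X gives 8>2]
(D,P,X): not NE [P1→A gives 9>7]
(D,P,Y): not NE [P3→X gives 3>2]
(D,Q,X): not NE [P2→P gives 9>7; P3→Y gives 1>0]
(D,Q,Y): not NE [P1→B gives 8>3; P2→P gives 4>1]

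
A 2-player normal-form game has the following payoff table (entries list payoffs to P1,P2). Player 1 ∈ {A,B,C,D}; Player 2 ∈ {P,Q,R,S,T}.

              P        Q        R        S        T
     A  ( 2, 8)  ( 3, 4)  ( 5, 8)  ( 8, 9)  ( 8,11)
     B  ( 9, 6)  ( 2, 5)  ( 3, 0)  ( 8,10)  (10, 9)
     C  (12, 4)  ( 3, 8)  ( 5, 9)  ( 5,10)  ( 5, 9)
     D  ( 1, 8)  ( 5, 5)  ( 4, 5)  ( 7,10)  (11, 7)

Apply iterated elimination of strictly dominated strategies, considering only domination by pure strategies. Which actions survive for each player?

IESDS → P1:{A,B,D} P2:{S,T}

P2 drop P (S beats it: A:9>8 B:10>6 C:10>4 D:10>8)
P2 drop Q (S beats it: A:9>4 B:10>5 C:10>8 D:10>5)
P2 drop R (S beats it: A:9>8 B:10>0 C:10>9 D:10>5)
P1 drop C (A beats it: S:8>5 T:8>5)
P1→{A,B,D} P2→{S,T}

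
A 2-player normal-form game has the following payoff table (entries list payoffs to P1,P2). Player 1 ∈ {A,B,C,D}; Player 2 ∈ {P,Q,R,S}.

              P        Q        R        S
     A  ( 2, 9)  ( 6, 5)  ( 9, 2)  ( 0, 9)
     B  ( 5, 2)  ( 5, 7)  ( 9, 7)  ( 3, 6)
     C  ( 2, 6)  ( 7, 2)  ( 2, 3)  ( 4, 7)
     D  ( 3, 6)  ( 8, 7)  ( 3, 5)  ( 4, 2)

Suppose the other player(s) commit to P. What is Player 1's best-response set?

BR_1 = {B}

u_1(A vs P) = 2
u_1(B vs P) = 5
u_1(C vs P) = 2
u_1(D vs P) = 3
max payoff 5 at {B}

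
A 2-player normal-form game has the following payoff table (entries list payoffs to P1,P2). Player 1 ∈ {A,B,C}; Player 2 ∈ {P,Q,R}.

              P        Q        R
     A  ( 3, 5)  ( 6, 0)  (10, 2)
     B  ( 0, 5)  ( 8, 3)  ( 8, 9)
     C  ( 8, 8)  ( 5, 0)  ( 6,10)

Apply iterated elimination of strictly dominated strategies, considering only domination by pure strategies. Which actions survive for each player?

Remaining: P1:{A,C} P2:{P,R}

P2 drop Q (P beats it: A:5>0 B:5>3 C:8>0)
P1 drop B (A beats it: P:3>0 R:10>8)
P1→{A,C} P2→{P,R}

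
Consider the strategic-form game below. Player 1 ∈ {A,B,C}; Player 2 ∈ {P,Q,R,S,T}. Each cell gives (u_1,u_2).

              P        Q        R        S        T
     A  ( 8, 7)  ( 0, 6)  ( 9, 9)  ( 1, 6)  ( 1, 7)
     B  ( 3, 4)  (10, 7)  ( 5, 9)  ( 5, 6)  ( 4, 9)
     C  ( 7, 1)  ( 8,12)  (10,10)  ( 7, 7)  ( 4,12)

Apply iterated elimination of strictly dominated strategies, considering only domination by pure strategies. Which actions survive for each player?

Survivors P1:{B,C} P2:{Q,R,T}

P2 drop P (R beats it: A:9>7 B:9>4 C:10>1)
P1 drop A (C beats it: Q:8>0 R:10>9 S:7>1 T:4>1)
P2 drop S (Q beats it: B:7>6 C:12>7)
P1→{B,C} P2→{Q,R,T}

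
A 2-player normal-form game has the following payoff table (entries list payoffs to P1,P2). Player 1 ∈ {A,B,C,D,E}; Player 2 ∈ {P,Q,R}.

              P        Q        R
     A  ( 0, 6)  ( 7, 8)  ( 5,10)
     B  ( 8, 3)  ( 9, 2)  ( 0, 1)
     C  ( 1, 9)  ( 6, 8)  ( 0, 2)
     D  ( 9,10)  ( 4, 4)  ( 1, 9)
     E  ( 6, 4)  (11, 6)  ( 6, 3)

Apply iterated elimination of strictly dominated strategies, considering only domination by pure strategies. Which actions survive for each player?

P1 drop A (E beats it: P:6>0 Q:11>7 R:6>5)
P1 drop C (E beats it: P:6>1 Q:11>6 R:6>0)
P2 drop R (P beats it: B:3>1 D:10>9 E:4>3)
P1→{B,D,E} P2→{P,Q}

Survivors P1:{B,D,E} P2:{P,Q}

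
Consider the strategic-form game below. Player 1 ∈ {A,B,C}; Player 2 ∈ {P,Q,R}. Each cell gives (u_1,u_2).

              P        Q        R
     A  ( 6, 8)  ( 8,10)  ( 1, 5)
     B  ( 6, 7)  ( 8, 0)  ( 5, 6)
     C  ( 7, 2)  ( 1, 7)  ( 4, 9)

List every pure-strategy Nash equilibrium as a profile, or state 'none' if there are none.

(A,P): not NE [P1→C gives 7>6; P2→Q gives 10>8]
(A,Q): NE
(A,R): not NE [P1→B gives 5>1; P2→Q gives 10>5]
(B,P): not NE [P1→C gives 7>6]
(B,Q): not NE [P2→P gives 7>0]
(B,R): not NE [P2→P gives 7>6]
(C,P): not NE [P2→R gives 9>2]
(C,Q): not NE [P1→B gives 8>1; P2→R gives 9>7]
(C,R): not NE [P1→B gives 5>4]

NE set: (A,Q)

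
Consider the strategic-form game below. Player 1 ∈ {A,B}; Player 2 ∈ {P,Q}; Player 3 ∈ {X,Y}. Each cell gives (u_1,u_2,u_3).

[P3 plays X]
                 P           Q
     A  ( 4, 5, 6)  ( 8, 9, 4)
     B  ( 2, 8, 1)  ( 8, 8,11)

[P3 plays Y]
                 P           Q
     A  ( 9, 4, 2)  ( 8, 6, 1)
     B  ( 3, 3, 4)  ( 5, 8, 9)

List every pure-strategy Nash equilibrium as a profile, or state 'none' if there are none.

NE set: (A,Q,X), (B,Q,X)

(A,P,X): not NE [P2→Q gives 9>5]
(A,P,Y): not NE [P2→Q gives 6>4; P3→X gives 6>2]
(A,Q,X): NE
(A,Q,Y): not NE [P3→X gives 4>1]
(B,P,X): not NE [P1→A gives 4>2; P3→Y gives 4>1]
(B,P,Y): not NE [P1→A gives 9>3; P2→Q gives 8>3]
(B,Q,X): NE
(B,Q,Y): not NE [P1→A gives 8>5; P3→X gives 11>9]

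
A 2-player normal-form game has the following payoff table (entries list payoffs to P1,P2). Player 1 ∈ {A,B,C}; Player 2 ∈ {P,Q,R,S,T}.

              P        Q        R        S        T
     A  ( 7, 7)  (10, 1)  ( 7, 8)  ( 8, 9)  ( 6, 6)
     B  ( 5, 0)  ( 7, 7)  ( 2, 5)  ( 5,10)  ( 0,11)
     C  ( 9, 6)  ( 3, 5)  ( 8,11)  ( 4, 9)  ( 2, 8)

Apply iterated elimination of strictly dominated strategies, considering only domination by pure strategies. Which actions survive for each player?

P1 drop B (A beats it: P:7>5 Q:10>7 R:7>2 S:8>5 T:6>0)
P2 drop P (R beats it: A:8>7 C:11>6)
P2 drop Q (R beats it: A:8>1 C:11>5)
P2 drop T (R beats it: A:8>6 C:11>8)
P1→{A,C} P2→{R,S}

Survivors P1:{A,C} P2:{R,S}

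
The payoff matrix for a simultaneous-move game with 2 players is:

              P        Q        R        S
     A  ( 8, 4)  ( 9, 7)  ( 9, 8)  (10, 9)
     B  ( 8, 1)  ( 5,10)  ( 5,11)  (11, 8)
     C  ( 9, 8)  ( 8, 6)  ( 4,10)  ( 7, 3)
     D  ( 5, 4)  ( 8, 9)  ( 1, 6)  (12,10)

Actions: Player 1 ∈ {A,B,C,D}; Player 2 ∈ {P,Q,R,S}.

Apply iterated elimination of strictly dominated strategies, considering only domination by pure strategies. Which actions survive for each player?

IESDS → P1:{A,B,D} P2:{Q,R,S}

P2 drop P (R beats it: A:8>4 B:11>1 C:10>8 D:6>4)
P1 drop C (A beats it: Q:9>8 R:9>4 S:10>7)
P1→{A,B,D} P2→{Q,R,S}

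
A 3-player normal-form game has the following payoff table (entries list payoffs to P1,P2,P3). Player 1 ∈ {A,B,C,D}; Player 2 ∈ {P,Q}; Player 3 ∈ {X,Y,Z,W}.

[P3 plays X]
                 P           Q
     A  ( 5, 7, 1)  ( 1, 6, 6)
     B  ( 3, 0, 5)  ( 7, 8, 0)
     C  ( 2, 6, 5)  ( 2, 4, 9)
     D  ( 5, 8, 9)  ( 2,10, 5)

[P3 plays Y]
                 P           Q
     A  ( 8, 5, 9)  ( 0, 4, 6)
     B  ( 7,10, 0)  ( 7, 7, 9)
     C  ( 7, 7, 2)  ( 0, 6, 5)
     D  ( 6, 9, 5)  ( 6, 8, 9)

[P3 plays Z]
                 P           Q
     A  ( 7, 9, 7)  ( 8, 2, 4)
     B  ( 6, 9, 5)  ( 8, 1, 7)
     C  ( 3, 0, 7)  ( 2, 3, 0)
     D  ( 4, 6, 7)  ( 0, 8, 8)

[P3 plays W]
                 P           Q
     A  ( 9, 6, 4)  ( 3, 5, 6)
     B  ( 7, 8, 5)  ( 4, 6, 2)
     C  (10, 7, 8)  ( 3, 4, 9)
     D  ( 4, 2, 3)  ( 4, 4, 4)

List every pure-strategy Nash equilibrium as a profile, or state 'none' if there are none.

(A,P,X): not NE [P3→Y gives 9>1]
(A,P,Y): NE
(A,P,Z): not NE [P3→Y gives 9>7]
(A,P,W): not NE [P1→C gives 10>9; P3→Y gives 9>4]
(A,Q,X): not NE [P1→B gives 7>1; P2→P gives 7>6]
(A,Q,Y): not NE [P1→B gives 7>0; P2→P gives 5>4]
(A,Q,Z): not NE [P2→P gives 9>2; P3→W gives 6>4]
(A,Q,W): not NE [P1→D gives 4>3; P2→P gives 6>5]
(B,P,X): not NE [P1→D gives 5>3; P2→Q gives 8>0]
(B,P,Y): not NE [P1→A gives 8>7; P3→W gives 5>0]
(B,P,Z): not NE [P1→A gives 7>6]
(B,P,W): not NE [P1→C gives 10>7]
(B,Q,X): not NE [P3→Y gives 9>0]
(B,Q,Y): not NE [P2→P gives 10>7]
(B,Q,Z): not NE [P2→P gives 9>1; P3→Y gives 9>7]
(B,Q,W): not NE [P2→P gives 8>6; P3→Y gives 9>2]
(C,P,X): not NE [P1→D gives 5>2; P3→W gives 8>5]
(C,P,Y): not NE [P1→A gives 8>7; P3→W gives 8>2]
(C,P,Z): not NE [P1→A gives 7>3; P2→Q gives 3>0; P3→W gives 8>7]
(C,P,W): NE
(C,Q,X): not NE [P1→B gives 7>2; P2→P gives 6>4]
(C,Q,Y): not NE [P1→B gives 7>0; P2→P gives 7>6; P3→W gives 9>5]
(C,Q,Z): not NE [P1→B gives 8>2; P3→W gives 9>0]
(C,Q,W): not NE [P1→D gives 4>3; P2→P gives 7>4]
(D,P,X): not NE [P2→Q gives 10>8]
(D,P,Y): not NE [P1→A gives 8>6; P3→X gives 9>5]
(D,P,Z): not NE [P1→A gives 7>4; P2→Q gives 8>6; P3→X gives 9>7]
(D,P,W): not NE [P1→C gives 10>4; P2→Q gives 4>2; P3→X gives 9>3]
(D,Q,X): not NE [P1→B gives 7>2; P3→Y gives 9>5]
(D,Q,Y): not NE [P1→B gives 7>6; P2→P gives 9>8]
(D,Q,Z): not NE [P1→B gives 8>0; P3→Y gives 9>8]
(D,Q,W): not NE [P3→Y gives 9>4]

Nash profiles: (A,P,Y), (C,P,W)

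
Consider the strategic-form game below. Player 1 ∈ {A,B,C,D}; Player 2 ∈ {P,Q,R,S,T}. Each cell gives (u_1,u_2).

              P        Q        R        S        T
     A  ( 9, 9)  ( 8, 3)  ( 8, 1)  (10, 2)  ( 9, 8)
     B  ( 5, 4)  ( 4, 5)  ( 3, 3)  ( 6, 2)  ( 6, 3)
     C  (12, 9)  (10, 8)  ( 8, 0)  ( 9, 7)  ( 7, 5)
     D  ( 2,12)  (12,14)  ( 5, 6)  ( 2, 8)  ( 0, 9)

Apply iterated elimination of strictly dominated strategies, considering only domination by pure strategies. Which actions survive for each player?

P1 drop B (A beats it: P:9>5 Q:8>4 R:8>3 S:10>6 T:9>6)
P2 drop R (P beats it: A:9>1 C:9>0 D:12>6)
P2 drop S (P beats it: A:9>2 C:9>7 D:12>8)
P2 drop T (P beats it: A:9>8 C:9>5 D:12>9)
P1 drop A (C beats it: P:12>9 Q:10>8)
P1→{C,D} P2→{P,Q}

IESDS → P1:{C,D} P2:{P,Q}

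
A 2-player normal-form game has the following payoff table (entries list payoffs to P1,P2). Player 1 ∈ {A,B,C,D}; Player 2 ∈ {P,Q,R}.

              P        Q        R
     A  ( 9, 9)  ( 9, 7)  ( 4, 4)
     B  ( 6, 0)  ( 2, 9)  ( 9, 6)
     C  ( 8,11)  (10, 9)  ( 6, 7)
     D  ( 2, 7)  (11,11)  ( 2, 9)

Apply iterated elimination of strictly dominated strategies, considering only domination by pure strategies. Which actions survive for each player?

P2 drop R (Q beats it: A:7>4 B:9>6 C:9>7 D:11>9)
P1 drop B (A beats it: P:9>6 Q:9>2)
P1→{A,C,D} P2→{P,Q}

Remaining: P1:{A,C,D} P2:{P,Q}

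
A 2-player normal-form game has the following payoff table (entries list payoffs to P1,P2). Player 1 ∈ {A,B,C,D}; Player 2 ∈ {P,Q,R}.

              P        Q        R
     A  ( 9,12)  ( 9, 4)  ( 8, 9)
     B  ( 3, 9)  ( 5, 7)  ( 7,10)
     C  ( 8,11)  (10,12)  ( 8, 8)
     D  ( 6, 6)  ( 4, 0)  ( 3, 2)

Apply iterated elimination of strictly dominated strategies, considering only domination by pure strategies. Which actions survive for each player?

Survivors P1:{A,C} P2:{P,Q}

P1 drop B (A beats it: P:9>3 Q:9>5 R:8>7)
P1 drop D (A beats it: P:9>6 Q:9>4 R:8>3)
P2 drop R (P beats it: A:12>9 C:11>8)
P1→{A,C} P2→{P,Q}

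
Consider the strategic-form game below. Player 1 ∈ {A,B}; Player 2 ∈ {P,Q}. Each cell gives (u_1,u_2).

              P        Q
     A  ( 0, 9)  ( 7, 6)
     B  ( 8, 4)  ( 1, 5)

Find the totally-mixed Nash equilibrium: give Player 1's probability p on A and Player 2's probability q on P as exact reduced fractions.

p=1/4, q=3/7

P1 indiff ⇒ q·0+(1-q)·7 = q·8+(1-q)·1 ⇒ q(-8) = (1-q)(-6) ⇒ q = 3/7
P2 indiff ⇒ p·9+(1-p)·4 = p·6+(1-p)·5 ⇒ p(3) = (1-p)(1) ⇒ p = 1/4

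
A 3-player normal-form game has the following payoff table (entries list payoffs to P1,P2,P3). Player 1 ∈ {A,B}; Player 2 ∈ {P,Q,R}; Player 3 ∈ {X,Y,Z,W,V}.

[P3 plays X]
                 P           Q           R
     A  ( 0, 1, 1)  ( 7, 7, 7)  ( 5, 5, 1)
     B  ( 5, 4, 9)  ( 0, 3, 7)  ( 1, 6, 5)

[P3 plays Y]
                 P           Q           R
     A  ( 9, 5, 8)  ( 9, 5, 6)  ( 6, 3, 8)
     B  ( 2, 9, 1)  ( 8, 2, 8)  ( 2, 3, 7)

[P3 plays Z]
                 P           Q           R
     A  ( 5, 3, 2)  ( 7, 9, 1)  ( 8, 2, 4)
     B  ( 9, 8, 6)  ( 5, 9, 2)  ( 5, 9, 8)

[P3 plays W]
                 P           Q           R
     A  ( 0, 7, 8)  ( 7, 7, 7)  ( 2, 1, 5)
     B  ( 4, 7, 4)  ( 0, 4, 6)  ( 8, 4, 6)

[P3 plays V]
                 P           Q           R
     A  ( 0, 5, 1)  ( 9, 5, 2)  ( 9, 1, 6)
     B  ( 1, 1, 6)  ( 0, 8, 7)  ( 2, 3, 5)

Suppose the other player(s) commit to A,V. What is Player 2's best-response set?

P2 best: {P,Q}

u_2(P vs A,V) = 5
u_2(Q vs A,V) = 5
u_2(R vs A,V) = 1
max payoff 5 at {P,Q}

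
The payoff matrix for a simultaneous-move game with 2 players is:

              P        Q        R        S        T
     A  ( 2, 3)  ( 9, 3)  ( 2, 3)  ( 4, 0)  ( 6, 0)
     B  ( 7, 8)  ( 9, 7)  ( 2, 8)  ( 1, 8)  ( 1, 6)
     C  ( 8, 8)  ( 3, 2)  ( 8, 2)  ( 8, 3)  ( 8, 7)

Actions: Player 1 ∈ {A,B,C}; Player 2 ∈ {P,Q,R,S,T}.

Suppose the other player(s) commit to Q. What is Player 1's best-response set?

u_1(A vs Q) = 9
u_1(B vs Q) = 9
u_1(C vs Q) = 3
max payoff 9 at {A,B}

BR_1 = {A,B}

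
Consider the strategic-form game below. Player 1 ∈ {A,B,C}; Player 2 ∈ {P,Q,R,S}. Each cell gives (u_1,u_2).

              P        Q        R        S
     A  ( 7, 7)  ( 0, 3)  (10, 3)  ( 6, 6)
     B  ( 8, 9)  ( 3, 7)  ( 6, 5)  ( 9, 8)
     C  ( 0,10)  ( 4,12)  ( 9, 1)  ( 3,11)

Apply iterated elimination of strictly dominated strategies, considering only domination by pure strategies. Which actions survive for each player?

Survivors P1:{B,C} P2:{P,Q,S}

P2 drop R (P beats it: A:7>3 B:9>5 C:10>1)
P1 drop A (B beats it: P:8>7 Q:3>0 S:9>6)
P1→{B,C} P2→{P,Q,S}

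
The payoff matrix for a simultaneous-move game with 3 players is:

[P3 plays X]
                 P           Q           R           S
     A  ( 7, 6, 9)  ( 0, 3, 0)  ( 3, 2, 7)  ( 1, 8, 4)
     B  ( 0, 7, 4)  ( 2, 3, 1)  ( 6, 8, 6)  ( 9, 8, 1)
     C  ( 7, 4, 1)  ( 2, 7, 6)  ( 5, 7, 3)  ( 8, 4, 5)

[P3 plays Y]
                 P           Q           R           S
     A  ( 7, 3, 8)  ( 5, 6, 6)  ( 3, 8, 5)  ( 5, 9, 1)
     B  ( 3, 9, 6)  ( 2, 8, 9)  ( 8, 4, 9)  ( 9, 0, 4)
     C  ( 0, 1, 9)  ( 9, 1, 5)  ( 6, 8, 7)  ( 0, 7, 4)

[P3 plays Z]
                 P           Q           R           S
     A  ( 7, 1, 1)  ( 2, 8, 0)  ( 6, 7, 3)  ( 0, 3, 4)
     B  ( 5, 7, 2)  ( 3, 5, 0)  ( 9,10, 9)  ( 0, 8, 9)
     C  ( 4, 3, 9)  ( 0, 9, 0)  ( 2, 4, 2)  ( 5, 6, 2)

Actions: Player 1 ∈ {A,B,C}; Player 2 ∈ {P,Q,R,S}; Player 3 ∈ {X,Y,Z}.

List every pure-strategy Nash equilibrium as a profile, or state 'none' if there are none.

Nash profiles: (B,R,Z), (C,Q,X)

(A,P,X): not NE [P2→S gives 8>6]
(A,P,Y): not NE [P2→S gives 9>3; P3→X gives 9>8]
(A,P,Z): not NE [P2→Q gives 8>1; P3→X gives 9>1]
(A,Q,X): not NE [P1→C gives 2>0; P2→S gives 8>3; P3→Y gives 6>0]
(A,Q,Y): not NE [P1→C gives 9>5; P2→S gives 9>6]
(A,Q,Z): not NE [P1→B gives 3>2; P3→Y gives 6>0]
(A,R,X): not NE [P1→B gives 6>3; P2→S gives 8>2]
(A,R,Y): not NE [P1→B gives 8>3; P2→S gives 9>8; P3→X gives 7>5]
(A,R,Z): not NE [P1→B gives 9>6; P2→Q gives 8>7; P3→X gives 7>3]
(A,S,X): not NE [P1→B gives 9>1]
(A,S,Y): not NE [P1→B gives 9>5; P3→Z gives 4>1]
(A,S,Z): not NE [P1→C gives 5>0; P2→Q gives 8>3]
(B,P,X): not NE [P1→C gives 7>0; P2→S gives 8>7; P3→Y gives 6>4]
(B,P,Y): not NE [P1→A gives 7>3]
(B,P,Z): not NE [P1→A gives 7>5; P2→R gives 10>7; P3→Y gives 6>2]
(B,Q,X): not NE [P2→S gives 8>3; P3→Y gives 9>1]
(B,Q,Y): not NE [P1→C gives 9>2; P2→P gives 9>8]
(B,Q,Z): not NE [P2→R gives 10>5; P3→Y gives 9>0]
(B,R,X): not NE [P3→Z gives 9>6]
(B,R,Y): not NE [P2→P gives 9>4]
(B,R,Z): NE
(B,S,X): not NE [P3→Z gives 9>1]
(B,S,Y): not NE [P2→P gives 9>0; P3→Z gives 9>4]
(B,S,Z): not NE [P1→C gives 5>0; P2→R gives 10>8]
(C,P,X): not NE [P2→R gives 7>4; P3→Z gives 9>1]
(C,P,Y): not NE [P1→A gives 7>0; P2→R gives 8>1]
(C,P,Z): not NE [P1→A gives 7>4; P2→Q gives 9>3]
(C,Q,X): NE
(C,Q,Y): not NE [P2→R gives 8>1; P3→X gives 6>5]
(C,Q,Z): not NE [P1→B gives 3>0; P3→X gives 6>0]
(C,R,X): not NE [P1→B gives 6>5; P3→Y gives 7>3]
(C,R,Y): not NE [P1→B gives 8>6]
(C,R,Z): not NE [P1→B gives 9>2; P2→Q gives 9>4; P3→Y gives 7>2]
(C,S,X): not NE [P1→B gives 9>8; P2→R gives 7>4]
(C,S,Y): not NE [P1→B gives 9>0; P2→R gives 8>7; P3→X gives 5>4]
(C,S,Z): not NE [P2→Q gives 9>6; P3→X gives 5>2]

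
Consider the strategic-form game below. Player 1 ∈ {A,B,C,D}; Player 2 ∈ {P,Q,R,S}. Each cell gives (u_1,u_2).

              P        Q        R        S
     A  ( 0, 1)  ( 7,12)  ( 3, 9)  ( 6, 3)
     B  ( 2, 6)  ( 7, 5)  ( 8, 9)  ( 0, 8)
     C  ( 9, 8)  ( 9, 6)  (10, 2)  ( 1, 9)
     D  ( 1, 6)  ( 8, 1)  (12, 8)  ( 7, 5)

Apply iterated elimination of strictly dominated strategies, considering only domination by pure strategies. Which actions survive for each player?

P1 drop A (D beats it: P:1>0 Q:8>7 R:12>3 S:7>6)
P1 drop B (C beats it: P:9>2 Q:9>7 R:10>8 S:1>0)
P2 drop Q (P beats it: C:8>6 D:6>1)
P1→{C,D} P2→{P,R,S}

Remaining: P1:{C,D} P2:{P,R,S}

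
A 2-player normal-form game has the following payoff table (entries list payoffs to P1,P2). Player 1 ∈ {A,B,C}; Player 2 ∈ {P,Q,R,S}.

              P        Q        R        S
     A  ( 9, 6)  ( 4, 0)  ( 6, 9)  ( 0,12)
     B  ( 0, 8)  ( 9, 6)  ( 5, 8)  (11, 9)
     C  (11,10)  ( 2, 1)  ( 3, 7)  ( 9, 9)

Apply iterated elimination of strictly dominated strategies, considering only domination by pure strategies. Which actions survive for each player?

P2 drop Q (P beats it: A:6>0 B:8>6 C:10>1)
P2 drop R (S beats it: A:12>9 B:9>8 C:9>7)
P1 drop A (C beats it: P:11>9 S:9>0)
P1→{B,C} P2→{P,S}

Remaining: P1:{B,C} P2:{P,S}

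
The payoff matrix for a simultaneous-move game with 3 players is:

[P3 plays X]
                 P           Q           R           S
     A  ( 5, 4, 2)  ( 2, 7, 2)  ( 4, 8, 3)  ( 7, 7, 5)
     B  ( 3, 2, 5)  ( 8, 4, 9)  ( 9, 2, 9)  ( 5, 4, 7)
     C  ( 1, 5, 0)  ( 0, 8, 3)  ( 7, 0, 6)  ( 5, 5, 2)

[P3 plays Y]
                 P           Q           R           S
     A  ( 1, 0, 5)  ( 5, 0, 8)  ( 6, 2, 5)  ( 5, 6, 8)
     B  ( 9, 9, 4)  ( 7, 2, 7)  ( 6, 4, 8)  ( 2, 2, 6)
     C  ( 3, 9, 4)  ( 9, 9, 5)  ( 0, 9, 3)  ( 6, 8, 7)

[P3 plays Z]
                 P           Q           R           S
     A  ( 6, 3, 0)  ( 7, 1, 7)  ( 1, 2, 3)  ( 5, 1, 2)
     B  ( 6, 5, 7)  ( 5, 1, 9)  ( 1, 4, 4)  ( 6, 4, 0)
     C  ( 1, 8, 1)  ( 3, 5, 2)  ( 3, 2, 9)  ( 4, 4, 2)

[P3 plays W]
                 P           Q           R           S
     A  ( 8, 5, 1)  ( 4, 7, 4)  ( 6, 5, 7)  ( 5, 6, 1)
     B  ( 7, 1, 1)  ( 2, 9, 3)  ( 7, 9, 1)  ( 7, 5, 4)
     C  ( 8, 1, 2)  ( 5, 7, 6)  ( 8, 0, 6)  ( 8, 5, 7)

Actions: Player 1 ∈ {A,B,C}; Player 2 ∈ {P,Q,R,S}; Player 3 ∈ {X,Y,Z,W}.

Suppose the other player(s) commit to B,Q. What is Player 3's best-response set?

BR_3 = {X,Z}

u_3(X vs B,Q) = 9
u_3(Y vs B,Q) = 7
u_3(Z vs B,Q) = 9
u_3(W vs B,Q) = 3
max payoff 9 at {X,Z}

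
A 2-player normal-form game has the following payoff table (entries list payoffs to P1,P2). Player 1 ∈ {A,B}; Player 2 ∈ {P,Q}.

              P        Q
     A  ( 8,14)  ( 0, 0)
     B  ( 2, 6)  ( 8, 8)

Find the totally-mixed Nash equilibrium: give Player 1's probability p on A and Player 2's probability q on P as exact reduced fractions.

P1 indiff ⇒ q·8+(1-q)·0 = q·2+(1-q)·8 ⇒ q(6) = (1-q)(8) ⇒ q = 4/7
P2 indiff ⇒ p·14+(1-p)·6 = p·0+(1-p)·8 ⇒ p(14) = (1-p)(2) ⇒ p = 1/8

p=1/8, q=4/7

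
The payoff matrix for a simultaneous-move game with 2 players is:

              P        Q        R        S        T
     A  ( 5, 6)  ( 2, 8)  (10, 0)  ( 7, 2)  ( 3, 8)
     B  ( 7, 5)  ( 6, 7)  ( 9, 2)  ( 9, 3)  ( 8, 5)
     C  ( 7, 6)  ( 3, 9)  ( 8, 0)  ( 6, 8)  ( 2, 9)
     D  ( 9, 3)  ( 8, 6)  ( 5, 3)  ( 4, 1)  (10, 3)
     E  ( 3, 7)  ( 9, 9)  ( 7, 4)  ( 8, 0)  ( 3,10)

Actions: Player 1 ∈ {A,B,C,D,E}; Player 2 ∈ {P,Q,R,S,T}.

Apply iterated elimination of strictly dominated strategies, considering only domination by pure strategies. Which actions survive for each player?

P2 drop P (Q beats it: A:8>6 B:7>5 C:9>6 D:6>3 E:9>7)
P1 drop C (B beats it: Q:6>3 R:9>8 S:9>6 T:8>2)
P2 drop R (Q beats it: A:8>0 B:7>2 D:6>3 E:9>4)
P1 drop A (B beats it: Q:6>2 S:9>7 T:8>3)
P2 drop S (Q beats it: B:7>3 D:6>1 E:9>0)
P1 drop B (D beats it: Q:8>6 T:10>8)
P1→{D,E} P2→{Q,T}

IESDS → P1:{D,E} P2:{Q,T}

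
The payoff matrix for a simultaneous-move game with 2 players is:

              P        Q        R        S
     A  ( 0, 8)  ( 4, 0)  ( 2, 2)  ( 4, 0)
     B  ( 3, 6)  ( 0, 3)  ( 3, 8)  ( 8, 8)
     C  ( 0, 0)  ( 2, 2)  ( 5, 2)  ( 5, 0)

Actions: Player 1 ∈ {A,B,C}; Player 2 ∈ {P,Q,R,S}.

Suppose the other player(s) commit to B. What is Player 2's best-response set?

u_2(P vs B) = 6
u_2(Q vs B) = 3
u_2(R vs B) = 8
u_2(S vs B) = 8
max payoff 8 at {R,S}

P2 best: {R,S}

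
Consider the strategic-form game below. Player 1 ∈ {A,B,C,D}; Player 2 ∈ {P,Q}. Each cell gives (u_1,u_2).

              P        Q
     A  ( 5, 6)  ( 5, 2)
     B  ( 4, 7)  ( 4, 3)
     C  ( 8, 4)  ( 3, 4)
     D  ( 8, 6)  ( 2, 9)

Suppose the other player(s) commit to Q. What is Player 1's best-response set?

u_1(A vs Q) = 5
u_1(B vs Q) = 4
u_1(C vs Q) = 3
u_1(D vs Q) = 2
max payoff 5 at {A}

BR_1 = {A}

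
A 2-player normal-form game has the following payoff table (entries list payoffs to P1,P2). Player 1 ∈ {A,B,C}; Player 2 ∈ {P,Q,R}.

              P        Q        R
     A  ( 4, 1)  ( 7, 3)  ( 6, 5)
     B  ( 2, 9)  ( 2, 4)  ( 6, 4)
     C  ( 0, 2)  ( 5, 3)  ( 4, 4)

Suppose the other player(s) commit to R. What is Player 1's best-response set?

argmax u_1 = {A,B}

u_1(A vs R) = 6
u_1(B vs R) = 6
u_1(C vs R) = 4
max payoff 6 at {A,B}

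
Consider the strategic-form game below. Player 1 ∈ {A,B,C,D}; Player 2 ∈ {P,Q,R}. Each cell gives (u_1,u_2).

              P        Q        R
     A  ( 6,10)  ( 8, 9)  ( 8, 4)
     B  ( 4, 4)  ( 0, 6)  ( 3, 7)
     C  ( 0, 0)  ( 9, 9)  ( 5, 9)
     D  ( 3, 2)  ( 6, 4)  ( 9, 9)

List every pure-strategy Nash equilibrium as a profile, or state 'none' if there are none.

PSNE = {(A,P), (C,Q), (D,R)}

(A,P): NE
(A,Q): not NE [P1→C gives 9>8; P2→P gives 10>9]
(A,R): not NE [P1→D gives 9>8; P2→P gives 10>4]
(B,P): not NE [P1→A gives 6>4; P2→R gives 7>4]
(B,Q): not NE [P1→C gives 9>0; P2→R gives 7>6]
(B,R): not NE [P1→D gives 9>3]
(C,P): not NE [P1→A gives 6>0; P2→R gives 9>0]
(C,Q): NE
(C,R): not NE [P1→D gives 9>5]
(D,P): not NE [P1→A gives 6>3; P2→R gives 9>2]
(D,Q): not NE [P1→C gives 9>6; P2→R gives 9>4]
(D,R): NE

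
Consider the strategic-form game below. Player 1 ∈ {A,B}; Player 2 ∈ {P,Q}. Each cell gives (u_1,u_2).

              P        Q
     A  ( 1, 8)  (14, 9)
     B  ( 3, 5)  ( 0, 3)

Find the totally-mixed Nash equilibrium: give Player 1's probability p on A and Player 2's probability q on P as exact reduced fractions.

P1 indiff ⇒ q·1+(1-q)·14 = q·3+(1-q)·0 ⇒ q(-2) = (1-q)(-14) ⇒ q = 7/8
P2 indiff ⇒ p·8+(1-p)·5 = p·9+(1-p)·3 ⇒ p(-1) = (1-p)(-2) ⇒ p = 2/3

p=2/3, q=7/8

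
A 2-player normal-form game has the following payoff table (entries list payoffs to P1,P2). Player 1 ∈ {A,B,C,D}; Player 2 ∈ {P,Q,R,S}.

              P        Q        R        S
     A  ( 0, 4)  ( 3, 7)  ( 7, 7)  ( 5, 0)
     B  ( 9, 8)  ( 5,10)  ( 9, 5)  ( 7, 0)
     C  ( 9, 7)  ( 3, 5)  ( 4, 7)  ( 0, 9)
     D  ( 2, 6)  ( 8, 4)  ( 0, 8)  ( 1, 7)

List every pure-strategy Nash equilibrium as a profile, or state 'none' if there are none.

PSNE: ∅

(A,P): not NE [P1→C gives 9>0; P2→R gives 7>4]
(A,Q): not NE [P1→D gives 8>3]
(A,R): not NE [P1→B gives 9>7]
(A,S): not NE [P1→B gives 7>5; P2→R gives 7>0]
(B,P): not NE [P2→Q gives 10>8]
(B,Q): not NE [P1→D gives 8>5]
(B,R): not NE [P2→Q gives 10>5]
(B,S): not NE [P2→Q gives 10>0]
(C,P): not NE [P2→S gives 9>7]
(C,Q): not NE [P1→D gives 8>3; P2→S gives 9>5]
(C,R): not NE [P1→B gives 9>4; P2→S gives 9>7]
(C,S): not NE [P1→B gives 7>0]
(D,P): not NE [P1→C gives 9>2; P2→R gives 8>6]
(D,Q): not NE [P2→R gives 8>4]
(D,R): not NE [P1→B gives 9>0]
(D,S): not NE [P1→B gives 7>1; P2→R gives 8>7]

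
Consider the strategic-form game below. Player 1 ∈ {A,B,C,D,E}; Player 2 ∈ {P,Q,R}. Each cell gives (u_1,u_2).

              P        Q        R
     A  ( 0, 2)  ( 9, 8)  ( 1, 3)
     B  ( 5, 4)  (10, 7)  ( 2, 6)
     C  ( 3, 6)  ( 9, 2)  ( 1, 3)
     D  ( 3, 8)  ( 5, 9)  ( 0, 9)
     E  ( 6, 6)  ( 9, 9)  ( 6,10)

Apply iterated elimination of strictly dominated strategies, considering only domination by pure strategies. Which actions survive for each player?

IESDS → P1:{B,E} P2:{Q,R}

P1 drop A (B beats it: P:5>0 Q:10>9 R:2>1)
P1 drop C (B beats it: P:5>3 Q:10>9 R:2>1)
P1 drop D (B beats it: P:5>3 Q:10>5 R:2>0)
P2 drop P (Q beats it: B:7>4 E:9>6)
P1→{B,E} P2→{Q,R}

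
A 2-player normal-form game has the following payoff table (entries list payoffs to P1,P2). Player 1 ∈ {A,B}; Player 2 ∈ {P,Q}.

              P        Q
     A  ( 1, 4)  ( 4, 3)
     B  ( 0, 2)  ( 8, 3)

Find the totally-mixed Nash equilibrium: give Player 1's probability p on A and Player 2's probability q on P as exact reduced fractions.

P1 indiff ⇒ q·1+(1-q)·4 = q·0+(1-q)·8 ⇒ q(1) = (1-q)(4) ⇒ q = 4/5
P2 indiff ⇒ p·4+(1-p)·2 = p·3+(1-p)·3 ⇒ p(1) = (1-p)(1) ⇒ p = 1/2

p=1/2, q=4/5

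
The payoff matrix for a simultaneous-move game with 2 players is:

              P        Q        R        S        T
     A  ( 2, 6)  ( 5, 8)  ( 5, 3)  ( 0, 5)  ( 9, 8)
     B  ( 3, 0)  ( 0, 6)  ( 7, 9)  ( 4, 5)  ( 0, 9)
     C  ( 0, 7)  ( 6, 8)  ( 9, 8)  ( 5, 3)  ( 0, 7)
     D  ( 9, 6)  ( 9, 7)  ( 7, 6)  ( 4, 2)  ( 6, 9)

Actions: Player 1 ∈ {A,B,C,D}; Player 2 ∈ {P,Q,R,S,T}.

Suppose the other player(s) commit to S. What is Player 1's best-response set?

u_1(A vs S) = 0
u_1(B vs S) = 4
u_1(C vs S) = 5
u_1(D vs S) = 4
max payoff 5 at {C}

P1 best: {C}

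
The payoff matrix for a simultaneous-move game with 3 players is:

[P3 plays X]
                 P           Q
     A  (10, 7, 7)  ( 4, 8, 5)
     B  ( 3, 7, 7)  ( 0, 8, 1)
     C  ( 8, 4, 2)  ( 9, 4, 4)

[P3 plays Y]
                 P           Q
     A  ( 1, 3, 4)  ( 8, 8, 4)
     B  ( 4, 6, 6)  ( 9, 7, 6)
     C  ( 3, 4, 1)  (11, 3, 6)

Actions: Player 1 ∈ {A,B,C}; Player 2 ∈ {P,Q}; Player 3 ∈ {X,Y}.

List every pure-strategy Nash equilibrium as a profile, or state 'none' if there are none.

(A,P,X): not NE [P2→Q gives 8>7]
(A,P,Y): not NE [P1→B gives 4>1; P2→Q gives 8>3; P3→X gives 7>4]
(A,Q,X): not NE [P1→C gives 9>4]
(A,Q,Y): not NE [P1→C gives 11>8; P3→X gives 5>4]
(B,P,X): not NE [P1→A gives 10>3; P2→Q gives 8>7]
(B,P,Y): not NE [P2→Q gives 7>6; P3→X gives 7>6]
(B,Q,X): not NE [P1→C gives 9>0; P3→Y gives 6>1]
(B,Q,Y): not NE [P1→C gives 11>9]
(C,P,X): not NE [P1→A gives 10>8]
(C,P,Y): not NE [P1→B gives 4>3; P3→X gives 2>1]
(C,Q,X): not NE [P3→Y gives 6>4]
(C,Q,Y): not NE [P2→P gives 4>3]

No pure NE.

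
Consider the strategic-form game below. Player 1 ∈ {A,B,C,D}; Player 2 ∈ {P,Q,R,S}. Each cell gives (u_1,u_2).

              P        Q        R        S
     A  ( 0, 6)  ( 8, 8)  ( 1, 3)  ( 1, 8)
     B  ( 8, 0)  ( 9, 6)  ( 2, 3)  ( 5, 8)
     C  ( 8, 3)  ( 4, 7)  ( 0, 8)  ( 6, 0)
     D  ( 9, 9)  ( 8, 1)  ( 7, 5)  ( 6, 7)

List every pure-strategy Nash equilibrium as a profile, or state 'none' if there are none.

Nash profiles: (D,P)

(A,P): not NE [P1→D gives 9>0; P2→S gives 8>6]
(A,Q): not NE [P1→B gives 9>8]
(A,R): not NE [P1→D gives 7>1; P2→S gives 8>3]
(A,S): not NE [P1→D gives 6>1]
(B,P): not NE [P1→D gives 9>8; P2→S gives 8>0]
(B,Q): not NE [P2→S gives 8>6]
(B,R): not NE [P1→D gives 7>2; P2→S gives 8>3]
(B,S): not NE [P1→D gives 6>5]
(C,P): not NE [P1→D gives 9>8; P2→R gives 8>3]
(C,Q): not NE [P1→B gives 9>4; P2→R gives 8>7]
(C,R): not NE [P1→D gives 7>0]
(C,S): not NE [P2→R gives 8>0]
(D,P): NE
(D,Q): not NE [P1→B gives 9>8; P2→P gives 9>1]
(D,R): not NE [P2→P gives 9>5]
(D,S): not NE [P2→P gives 9>7]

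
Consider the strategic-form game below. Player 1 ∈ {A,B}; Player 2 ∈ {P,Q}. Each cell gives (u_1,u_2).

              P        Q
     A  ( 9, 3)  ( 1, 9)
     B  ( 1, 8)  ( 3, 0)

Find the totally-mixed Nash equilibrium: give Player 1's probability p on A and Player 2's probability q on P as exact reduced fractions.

P1 indiff ⇒ q·9+(1-q)·1 = q·1+(1-q)·3 ⇒ q(8) = (1-q)(2) ⇒ q = 1/5
P2 indiff ⇒ p·3+(1-p)·8 = p·9+(1-p)·0 ⇒ p(-6) = (1-p)(-8) ⇒ p = 4/7

(p,q) = (4/7, 1/5)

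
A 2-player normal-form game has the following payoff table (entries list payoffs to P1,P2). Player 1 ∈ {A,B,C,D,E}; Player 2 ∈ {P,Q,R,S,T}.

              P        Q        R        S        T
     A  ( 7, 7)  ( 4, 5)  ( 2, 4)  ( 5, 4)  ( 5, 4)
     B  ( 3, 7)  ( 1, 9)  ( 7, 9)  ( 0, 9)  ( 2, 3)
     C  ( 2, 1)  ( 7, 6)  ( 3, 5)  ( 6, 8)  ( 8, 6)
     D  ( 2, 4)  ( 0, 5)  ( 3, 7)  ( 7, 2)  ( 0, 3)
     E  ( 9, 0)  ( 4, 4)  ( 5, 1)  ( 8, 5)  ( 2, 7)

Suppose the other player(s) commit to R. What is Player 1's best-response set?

u_1(A vs R) = 2
u_1(B vs R) = 7
u_1(C vs R) = 3
u_1(D vs R) = 3
u_1(E vs R) = 5
max payoff 7 at {B}

BR_1 = {B}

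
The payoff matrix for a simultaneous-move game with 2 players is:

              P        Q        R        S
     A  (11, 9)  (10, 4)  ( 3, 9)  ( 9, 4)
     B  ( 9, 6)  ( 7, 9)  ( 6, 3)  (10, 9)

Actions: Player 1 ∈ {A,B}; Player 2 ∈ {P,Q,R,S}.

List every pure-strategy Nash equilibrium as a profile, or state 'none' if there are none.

(A,P): NE
(A,Q): not NE [P2→R gives 9>4]
(A,R): not NE [P1→B gives 6>3]
(A,S): not NE [P1→B gives 10>9; P2→R gives 9>4]
(B,P): not NE [P1→A gives 11>9; P2→S gives 9>6]
(B,Q): not NE [P1→A gives 10>7]
(B,R): not NE [P2→S gives 9>3]
(B,S): NE

PSNE = {(A,P), (B,S)}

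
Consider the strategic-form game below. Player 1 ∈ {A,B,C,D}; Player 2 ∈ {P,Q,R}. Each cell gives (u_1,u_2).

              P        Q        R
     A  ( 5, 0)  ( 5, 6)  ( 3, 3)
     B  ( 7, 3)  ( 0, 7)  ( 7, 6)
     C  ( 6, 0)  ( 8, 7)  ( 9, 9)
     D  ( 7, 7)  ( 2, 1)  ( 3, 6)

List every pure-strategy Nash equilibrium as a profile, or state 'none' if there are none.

(A,P): not NE [P1→D gives 7>5; P2→Q gives 6>0]
(A,Q): not NE [P1→C gives 8>5]
(A,R): not NE [P1→C gives 9>3; P2→Q gives 6>3]
(B,P): not NE [P2→Q gives 7>3]
(B,Q): not NE [P1→C gives 8>0]
(B,R): not NE [P1→C gives 9>7; P2→Q gives 7>6]
(C,P): not NE [P1→D gives 7>6; P2→R gives 9>0]
(C,Q): not NE [P2→R gives 9>7]
(C,R): NE
(D,P): NE
(D,Q): not NE [P1→C gives 8>2; P2→P gives 7>1]
(D,R): not NE [P1→C gives 9>3; P2→P gives 7>6]

NE set: (C,R), (D,P)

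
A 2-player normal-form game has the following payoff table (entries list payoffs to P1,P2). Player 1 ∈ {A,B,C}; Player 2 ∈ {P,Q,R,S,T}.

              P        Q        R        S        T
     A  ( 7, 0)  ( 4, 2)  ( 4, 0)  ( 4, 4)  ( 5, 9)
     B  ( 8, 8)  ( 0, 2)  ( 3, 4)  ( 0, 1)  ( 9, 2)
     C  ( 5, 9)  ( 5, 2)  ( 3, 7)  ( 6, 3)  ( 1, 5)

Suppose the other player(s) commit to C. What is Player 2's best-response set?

u_2(P vs C) = 9
u_2(Q vs C) = 2
u_2(R vs C) = 7
u_2(S vs C) = 3
u_2(T vs C) = 5
max payoff 9 at {P}

BR_2 = {P}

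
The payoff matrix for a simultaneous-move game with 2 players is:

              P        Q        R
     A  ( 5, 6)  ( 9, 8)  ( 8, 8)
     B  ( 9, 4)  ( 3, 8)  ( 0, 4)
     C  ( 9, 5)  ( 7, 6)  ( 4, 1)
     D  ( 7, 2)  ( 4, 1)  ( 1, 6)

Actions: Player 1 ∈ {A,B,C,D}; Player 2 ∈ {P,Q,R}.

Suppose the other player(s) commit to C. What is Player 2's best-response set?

argmax u_2 = {Q}

u_2(P vs C) = 5
u_2(Q vs C) = 6
u_2(R vs C) = 1
max payoff 6 at {Q}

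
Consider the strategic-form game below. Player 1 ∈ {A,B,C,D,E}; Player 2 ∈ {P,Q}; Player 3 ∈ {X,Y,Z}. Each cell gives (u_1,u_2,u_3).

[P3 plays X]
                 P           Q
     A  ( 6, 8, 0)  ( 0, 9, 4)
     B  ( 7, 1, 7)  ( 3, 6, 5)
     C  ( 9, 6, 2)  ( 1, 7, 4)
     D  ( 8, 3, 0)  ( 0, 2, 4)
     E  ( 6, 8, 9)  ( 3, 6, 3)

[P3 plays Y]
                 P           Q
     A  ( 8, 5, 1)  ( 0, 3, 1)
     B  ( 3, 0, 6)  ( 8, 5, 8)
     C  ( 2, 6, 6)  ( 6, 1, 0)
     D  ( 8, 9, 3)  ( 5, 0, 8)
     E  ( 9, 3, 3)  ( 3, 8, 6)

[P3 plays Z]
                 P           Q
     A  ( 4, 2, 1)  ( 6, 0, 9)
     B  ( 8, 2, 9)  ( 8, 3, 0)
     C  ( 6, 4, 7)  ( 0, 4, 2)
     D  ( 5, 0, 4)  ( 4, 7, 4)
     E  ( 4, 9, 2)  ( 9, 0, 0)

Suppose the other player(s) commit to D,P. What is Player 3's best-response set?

u_3(X vs D,P) = 0
u_3(Y vs D,P) = 3
u_3(Z vs D,P) = 4
max payoff 4 at {Z}

BR_3 = {Z}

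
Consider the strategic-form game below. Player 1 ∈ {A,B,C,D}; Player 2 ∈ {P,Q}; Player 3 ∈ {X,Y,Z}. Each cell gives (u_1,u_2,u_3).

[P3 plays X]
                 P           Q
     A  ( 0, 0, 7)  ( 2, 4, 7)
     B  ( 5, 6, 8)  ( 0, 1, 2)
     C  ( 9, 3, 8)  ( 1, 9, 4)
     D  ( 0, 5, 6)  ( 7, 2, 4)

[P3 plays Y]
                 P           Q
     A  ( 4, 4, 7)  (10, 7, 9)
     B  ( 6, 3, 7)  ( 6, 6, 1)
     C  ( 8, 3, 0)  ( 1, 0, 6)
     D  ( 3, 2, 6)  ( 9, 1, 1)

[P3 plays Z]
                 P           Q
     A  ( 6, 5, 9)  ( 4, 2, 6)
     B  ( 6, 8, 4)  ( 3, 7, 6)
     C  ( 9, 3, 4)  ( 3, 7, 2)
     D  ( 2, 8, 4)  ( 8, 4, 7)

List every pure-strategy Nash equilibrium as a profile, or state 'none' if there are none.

(A,P,X): not NE [P1→C gives 9>0; P2→Q gives 4>0; P3→Z gives 9>7]
(A,P,Y): not NE [P1→C gives 8>4; P2→Q gives 7>4; P3→Z gives 9>7]
(A,P,Z): not NE [P1→C gives 9>6]
(A,Q,X): not NE [P1→D gives 7>2; P3→Y gives 9>7]
(A,Q,Y): NE
(A,Q,Z): not NE [P1→D gives 8>4; P2→P gives 5>2; P3→Y gives 9>6]
(B,P,X): not NE [P1→C gives 9>5]
(B,P,Y): not NE [P1→C gives 8>6; P2→Q gives 6>3; P3→X gives 8>7]
(B,P,Z): not NE [P1→C gives 9>6; P3→X gives 8>4]
(B,Q,X): not NE [P1→D gives 7>0; P2→P gives 6>1; P3→Z gives 6>2]
(B,Q,Y): not NE [P1→A gives 10>6; P3→Z gives 6>1]
(B,Q,Z): not NE [P1→D gives 8>3; P2→P gives 8>7]
(C,P,X): not NE [P2→Q gives 9>3]
(C,P,Y): not NE [P3→X gives 8>0]
(C,P,Z): not NE [P2→Q gives 7>3; P3→X gives 8>4]
(C,Q,X): not NE [P1→D gives 7>1; P3→Y gives 6>4]
(C,Q,Y): not NE [P1→A gives 10>1; P2→P gives 3>0]
(C,Q,Z): not NE [P1→D gives 8>3; P3→Y gives 6>2]
(D,P,X): not NE [P1→C gives 9>0]
(D,P,Y): not NE [P1→C gives 8>3]
(D,P,Z): not NE [P1→C gives 9>2; P3→Y gives 6>4]
(D,Q,X): not NE [P2→P gives 5>2; P3→Z gives 7>4]
(D,Q,Y): not NE [P1→A gives 10>9; P2→P gives 2>1; P3→Z gives 7>1]
(D,Q,Z): not NE [P2→P gives 8>4]

NE set: (A,Q,Y)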